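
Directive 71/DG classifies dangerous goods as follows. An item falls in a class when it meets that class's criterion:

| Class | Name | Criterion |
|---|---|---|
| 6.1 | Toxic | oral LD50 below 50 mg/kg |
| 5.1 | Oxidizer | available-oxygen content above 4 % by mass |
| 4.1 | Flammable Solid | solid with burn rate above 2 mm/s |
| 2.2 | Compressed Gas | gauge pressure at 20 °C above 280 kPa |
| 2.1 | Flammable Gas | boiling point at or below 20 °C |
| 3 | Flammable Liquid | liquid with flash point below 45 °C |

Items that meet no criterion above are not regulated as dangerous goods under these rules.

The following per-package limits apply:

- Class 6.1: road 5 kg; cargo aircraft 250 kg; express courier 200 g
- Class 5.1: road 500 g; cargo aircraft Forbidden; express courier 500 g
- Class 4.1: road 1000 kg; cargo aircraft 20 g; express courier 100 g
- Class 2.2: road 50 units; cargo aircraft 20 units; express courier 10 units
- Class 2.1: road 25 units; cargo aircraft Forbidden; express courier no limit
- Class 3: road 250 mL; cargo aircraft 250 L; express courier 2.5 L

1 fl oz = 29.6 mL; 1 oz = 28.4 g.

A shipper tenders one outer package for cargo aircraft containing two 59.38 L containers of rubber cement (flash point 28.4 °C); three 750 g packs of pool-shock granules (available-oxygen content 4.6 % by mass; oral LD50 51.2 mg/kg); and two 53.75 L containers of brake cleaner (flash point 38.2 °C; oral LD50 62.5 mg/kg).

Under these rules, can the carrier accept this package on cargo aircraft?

Flash point 28.4 °C meets the Class 3 criterion (Flammable Liquid), so the rubber cement is Class 3.
The pool-shock granules have available-oxygen content 4.6 % by mass, which is > 4 % by mass, so they are Class 5.1 (Oxidizer).
Brake cleaner: flash point 38.2 °C < 45 °C → Class 3 (Flammable Liquid).
Total Class 3: (two 59.38 L containers = 118.76 L) + (two 53.75 L containers = 107.5 L) = 226.26 L.
226.26 L ≤ 250 L (cargo aircraft limit, Class 3) — within limit.
Class 5.1 quantity: three 750 g packs = 2.25 kg.
By cargo aircraft, Class 5.1 is Forbidden regardless of quantity.

No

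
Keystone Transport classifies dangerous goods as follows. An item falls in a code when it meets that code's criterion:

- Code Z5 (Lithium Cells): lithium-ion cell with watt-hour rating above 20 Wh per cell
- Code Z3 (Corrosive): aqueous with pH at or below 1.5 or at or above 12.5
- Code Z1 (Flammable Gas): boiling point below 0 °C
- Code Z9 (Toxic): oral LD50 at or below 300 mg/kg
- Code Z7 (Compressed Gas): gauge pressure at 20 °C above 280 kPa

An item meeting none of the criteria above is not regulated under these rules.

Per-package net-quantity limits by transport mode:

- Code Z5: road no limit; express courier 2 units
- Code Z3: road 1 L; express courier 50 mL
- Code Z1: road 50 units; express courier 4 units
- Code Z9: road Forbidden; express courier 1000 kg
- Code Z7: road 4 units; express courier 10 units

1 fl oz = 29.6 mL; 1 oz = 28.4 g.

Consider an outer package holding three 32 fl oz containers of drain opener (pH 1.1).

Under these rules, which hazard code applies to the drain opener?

pH 1.1 meets the Code Z3 criterion (Corrosive), so the drain opener is Code Z3.

Code Z3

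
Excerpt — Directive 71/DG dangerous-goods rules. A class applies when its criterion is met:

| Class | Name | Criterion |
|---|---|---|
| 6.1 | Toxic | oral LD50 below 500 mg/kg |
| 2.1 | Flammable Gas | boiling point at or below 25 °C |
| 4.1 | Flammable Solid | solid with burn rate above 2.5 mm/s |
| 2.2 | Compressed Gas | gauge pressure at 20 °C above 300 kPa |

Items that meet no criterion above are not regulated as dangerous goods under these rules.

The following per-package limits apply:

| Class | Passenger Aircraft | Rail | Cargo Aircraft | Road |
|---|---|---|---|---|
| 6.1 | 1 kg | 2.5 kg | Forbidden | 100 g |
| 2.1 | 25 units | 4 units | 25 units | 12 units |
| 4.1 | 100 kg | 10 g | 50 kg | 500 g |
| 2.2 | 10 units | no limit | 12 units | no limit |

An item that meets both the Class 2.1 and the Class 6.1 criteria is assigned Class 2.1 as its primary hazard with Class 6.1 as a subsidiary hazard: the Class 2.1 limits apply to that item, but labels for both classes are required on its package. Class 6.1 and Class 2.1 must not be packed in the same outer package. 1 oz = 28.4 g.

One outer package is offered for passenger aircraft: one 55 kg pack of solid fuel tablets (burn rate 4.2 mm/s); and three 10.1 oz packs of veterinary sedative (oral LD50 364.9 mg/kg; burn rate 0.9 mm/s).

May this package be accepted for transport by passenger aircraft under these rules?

Yes

Burn rate 4.2 mm/s meets the Class 4.1 criterion (Flammable Solid), so the solid fuel tablets are Class 4.1.
With oral LD50 364.9 mg/kg (< 500 mg/kg), the veterinary sedative falls in Class 6.1.
Class 4.1 quantity: 55 kg.
55 kg is within the passenger aircraft limit of 100 kg for Class 4.1.
Class 6.1 quantity: three 10.1 oz packs = 860.52 g.
That is within the Class 6.1 passenger aircraft limit of 1 kg.
The segregation rule (Class 6.1 with Class 2.1) does not apply to Class 4.1 with Class 6.1.
Every hazard class is within its passenger aircraft limit and no segregation rule is violated.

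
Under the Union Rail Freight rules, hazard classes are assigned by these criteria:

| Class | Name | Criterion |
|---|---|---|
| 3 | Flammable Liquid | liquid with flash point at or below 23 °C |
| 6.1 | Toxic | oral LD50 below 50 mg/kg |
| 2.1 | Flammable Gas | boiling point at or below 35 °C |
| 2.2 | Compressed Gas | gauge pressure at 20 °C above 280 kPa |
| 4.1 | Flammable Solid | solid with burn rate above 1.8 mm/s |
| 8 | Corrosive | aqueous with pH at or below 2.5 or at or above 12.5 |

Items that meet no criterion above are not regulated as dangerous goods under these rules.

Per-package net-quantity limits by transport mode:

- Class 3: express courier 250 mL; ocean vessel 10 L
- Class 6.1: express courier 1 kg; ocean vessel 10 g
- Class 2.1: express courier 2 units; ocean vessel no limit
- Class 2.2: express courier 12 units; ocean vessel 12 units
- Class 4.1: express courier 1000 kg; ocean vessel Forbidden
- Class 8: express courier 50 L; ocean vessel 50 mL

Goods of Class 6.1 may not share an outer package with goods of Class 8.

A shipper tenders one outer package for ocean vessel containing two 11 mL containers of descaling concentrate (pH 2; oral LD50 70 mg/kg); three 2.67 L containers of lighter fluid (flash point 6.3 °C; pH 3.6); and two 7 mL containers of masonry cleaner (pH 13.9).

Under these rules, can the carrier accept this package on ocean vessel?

With pH 2 (≤ 2.5), the descaling concentrate falls in Class 8.
The lighter fluid has flash point 6.3 °C, which is ≤ 23 °C, so it is Class 3 (Flammable Liquid).
The masonry cleaner has pH 13.9, which is ≥ 12.5, so it is Class 8 (Corrosive).
Total Class 8: (two 11 mL containers = 22 mL) + (two 7 mL containers = 14 mL) = 36 mL.
36 mL ≤ 50 mL (ocean vessel limit, Class 8) — within limit.
Class 3 quantity: three 2.67 L containers = 8.01 L.
8.01 L is within the ocean vessel limit of 10 L for Class 3.
The segregation rule (Class 6.1 with Class 8) does not apply to Class 8 with Class 3.
Every hazard class is within its ocean vessel limit and no segregation rule is violated.

Yes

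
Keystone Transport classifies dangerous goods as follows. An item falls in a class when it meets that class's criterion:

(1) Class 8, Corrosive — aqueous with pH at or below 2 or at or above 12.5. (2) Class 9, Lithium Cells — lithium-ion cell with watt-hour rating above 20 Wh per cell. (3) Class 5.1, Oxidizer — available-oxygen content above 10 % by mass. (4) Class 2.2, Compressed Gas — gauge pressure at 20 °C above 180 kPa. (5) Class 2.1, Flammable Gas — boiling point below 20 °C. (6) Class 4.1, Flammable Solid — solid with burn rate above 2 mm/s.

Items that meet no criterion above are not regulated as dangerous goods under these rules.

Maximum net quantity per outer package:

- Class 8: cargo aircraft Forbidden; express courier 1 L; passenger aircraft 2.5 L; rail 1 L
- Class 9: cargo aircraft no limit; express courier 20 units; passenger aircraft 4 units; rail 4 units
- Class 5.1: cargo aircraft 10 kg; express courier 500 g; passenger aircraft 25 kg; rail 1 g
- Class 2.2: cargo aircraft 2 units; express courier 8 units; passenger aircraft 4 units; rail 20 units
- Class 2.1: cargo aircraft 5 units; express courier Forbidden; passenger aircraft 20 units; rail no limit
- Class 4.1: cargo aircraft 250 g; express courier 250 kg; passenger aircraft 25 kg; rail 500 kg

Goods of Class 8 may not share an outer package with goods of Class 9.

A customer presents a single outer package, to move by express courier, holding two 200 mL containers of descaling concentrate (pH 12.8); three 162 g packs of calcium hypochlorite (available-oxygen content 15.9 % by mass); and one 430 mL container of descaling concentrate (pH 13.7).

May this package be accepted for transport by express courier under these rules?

Descaling concentrate: pH 12.8 ≥ 12.5 → Class 8 (Corrosive).
With available-oxygen content 15.9 % by mass (> 10 % by mass), the calcium hypochlorite falls in Class 5.1.
The descaling concentrate has pH 13.7, which is ≥ 12.5, so it is Class 8 (Corrosive).
Class 8 net quantity: (two 200 mL containers = 400 mL) + 430 mL = 830 mL.
That is within the Class 8 express courier limit of 1 L.
Class 5.1 quantity: three 162 g packs = 486 g.
That is within the Class 5.1 express courier limit of 500 g.
The segregation rule (Class 8 with Class 9) does not apply to Class 8 with Class 5.1.
Every hazard class is within its express courier limit and no segregation rule is violated.

Yes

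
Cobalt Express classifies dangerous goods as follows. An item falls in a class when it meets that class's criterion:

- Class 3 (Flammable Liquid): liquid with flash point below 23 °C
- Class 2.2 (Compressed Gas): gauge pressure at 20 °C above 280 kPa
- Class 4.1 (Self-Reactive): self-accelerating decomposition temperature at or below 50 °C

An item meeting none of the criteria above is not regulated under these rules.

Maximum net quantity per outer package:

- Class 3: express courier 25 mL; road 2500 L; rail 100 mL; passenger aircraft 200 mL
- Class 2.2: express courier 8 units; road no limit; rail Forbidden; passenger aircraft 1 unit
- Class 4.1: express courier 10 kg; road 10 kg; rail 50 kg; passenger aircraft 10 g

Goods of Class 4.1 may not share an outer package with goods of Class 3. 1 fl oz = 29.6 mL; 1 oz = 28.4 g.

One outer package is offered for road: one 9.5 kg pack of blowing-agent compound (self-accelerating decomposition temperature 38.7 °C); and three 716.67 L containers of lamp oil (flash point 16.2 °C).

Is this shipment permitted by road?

The blowing-agent compound has self-accelerating decomposition temperature 38.7 °C, which is ≤ 50 °C, so it is Class 4.1 (Self-Reactive).
With flash point 16.2 °C (< 23 °C), the lamp oil falls in Class 3.
Class 4.1 quantity: 9.5 kg.
9.5 kg is within the road limit of 10 kg for Class 4.1.
Class 3 quantity: three 716.67 L containers = 2150.01 L.
That is within the Class 3 road limit of 2500 L.
Class 4.1 and Class 3 may not share an outer package.

No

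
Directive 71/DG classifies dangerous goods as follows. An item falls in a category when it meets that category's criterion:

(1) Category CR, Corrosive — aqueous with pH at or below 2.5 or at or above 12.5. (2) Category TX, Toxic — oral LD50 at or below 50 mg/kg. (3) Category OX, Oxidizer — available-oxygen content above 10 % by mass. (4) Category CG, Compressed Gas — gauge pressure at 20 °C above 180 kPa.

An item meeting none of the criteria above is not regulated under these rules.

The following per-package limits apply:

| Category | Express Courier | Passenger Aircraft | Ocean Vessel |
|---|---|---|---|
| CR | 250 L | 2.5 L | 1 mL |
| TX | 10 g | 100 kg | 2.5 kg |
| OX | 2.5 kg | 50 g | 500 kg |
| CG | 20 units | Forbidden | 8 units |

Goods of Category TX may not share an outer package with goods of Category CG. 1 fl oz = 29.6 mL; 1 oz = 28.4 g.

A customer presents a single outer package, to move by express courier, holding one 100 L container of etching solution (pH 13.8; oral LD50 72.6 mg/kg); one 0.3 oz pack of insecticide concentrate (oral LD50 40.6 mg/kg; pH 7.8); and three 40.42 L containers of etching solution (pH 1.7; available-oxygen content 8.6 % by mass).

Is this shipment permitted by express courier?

Yes

pH 13.8 meets the Category CR criterion (Corrosive), so the etching solution is Category CR.
The insecticide concentrate has oral LD50 40.6 mg/kg, which is ≤ 50 mg/kg, so it is Category TX (Toxic).
The etching solution has pH 1.7, which is ≤ 2.5, so it is Category CR (Corrosive).
Total Category CR: 100 L + (three 40.42 L containers = 121.26 L) = 221.26 L.
That is within the Category CR express courier limit of 250 L.
Category TX quantity: one 0.3 oz pack = 8.52 g.
8.52 g is within the express courier limit of 10 g for Category TX.
The segregation rule (Category TX with Category CG) does not apply to Category CR with Category TX.
Every hazard category is within its express courier limit and no segregation rule is violated.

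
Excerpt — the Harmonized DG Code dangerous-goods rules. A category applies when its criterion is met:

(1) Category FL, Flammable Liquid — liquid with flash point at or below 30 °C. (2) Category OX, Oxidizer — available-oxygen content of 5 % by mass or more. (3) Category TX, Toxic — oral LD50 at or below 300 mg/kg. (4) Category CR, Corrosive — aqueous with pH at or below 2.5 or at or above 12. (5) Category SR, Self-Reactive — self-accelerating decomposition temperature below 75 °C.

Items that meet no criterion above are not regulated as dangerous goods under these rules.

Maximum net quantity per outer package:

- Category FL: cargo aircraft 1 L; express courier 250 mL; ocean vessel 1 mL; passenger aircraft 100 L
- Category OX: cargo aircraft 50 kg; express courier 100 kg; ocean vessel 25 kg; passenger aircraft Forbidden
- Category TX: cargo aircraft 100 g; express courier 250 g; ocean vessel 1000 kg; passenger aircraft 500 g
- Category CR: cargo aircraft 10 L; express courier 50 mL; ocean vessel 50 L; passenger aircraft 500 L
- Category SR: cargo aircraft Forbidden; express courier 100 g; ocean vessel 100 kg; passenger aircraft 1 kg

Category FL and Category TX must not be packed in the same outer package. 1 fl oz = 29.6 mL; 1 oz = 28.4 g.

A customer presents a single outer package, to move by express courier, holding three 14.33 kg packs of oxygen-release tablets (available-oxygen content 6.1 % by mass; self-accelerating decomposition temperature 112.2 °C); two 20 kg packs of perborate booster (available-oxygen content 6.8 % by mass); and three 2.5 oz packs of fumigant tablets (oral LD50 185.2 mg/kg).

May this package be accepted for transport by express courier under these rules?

Yes

Oxygen-release tablets: available-oxygen content 6.1 % by mass ≥ 5 % by mass → Category OX (Oxidizer).
The perborate booster has available-oxygen content 6.8 % by mass, which is ≥ 5 % by mass, so it is Category OX (Oxidizer).
The fumigant tablets have oral LD50 185.2 mg/kg, which is ≤ 300 mg/kg, so they are Category TX (Toxic).
Category OX net quantity: (three 14.33 kg packs = 42.99 kg) + (two 20 kg packs = 40 kg) = 82.99 kg.
That is within the Category OX express courier limit of 100 kg.
Category TX quantity: three 2.5 oz packs = 213 g.
That is within the Category TX express courier limit of 250 g.
The segregation rule (Category FL with Category TX) does not apply to Category OX with Category TX.
Every hazard category is within its express courier limit and no segregation rule is violated.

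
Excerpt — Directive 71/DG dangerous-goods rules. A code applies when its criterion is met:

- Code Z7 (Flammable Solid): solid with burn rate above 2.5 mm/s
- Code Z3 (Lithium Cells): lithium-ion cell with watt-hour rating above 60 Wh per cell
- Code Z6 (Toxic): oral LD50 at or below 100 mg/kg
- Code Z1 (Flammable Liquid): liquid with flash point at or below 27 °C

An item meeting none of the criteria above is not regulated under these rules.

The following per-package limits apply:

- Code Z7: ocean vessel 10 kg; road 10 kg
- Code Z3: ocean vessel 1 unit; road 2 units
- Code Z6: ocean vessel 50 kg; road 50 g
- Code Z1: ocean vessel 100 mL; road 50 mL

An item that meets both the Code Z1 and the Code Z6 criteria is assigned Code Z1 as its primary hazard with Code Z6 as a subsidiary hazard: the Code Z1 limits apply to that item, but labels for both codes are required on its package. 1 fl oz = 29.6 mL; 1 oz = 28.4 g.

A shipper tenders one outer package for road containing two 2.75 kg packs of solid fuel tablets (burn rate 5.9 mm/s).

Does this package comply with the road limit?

The solid fuel tablets have burn rate 5.9 mm/s, which is > 2.5 mm/s, so they are Code Z7 (Flammable Solid).
Code Z7 quantity: two 2.75 kg packs = 5.5 kg.
5.5 kg ≤ 10 kg (road limit, Code Z7) — within limit.

Yes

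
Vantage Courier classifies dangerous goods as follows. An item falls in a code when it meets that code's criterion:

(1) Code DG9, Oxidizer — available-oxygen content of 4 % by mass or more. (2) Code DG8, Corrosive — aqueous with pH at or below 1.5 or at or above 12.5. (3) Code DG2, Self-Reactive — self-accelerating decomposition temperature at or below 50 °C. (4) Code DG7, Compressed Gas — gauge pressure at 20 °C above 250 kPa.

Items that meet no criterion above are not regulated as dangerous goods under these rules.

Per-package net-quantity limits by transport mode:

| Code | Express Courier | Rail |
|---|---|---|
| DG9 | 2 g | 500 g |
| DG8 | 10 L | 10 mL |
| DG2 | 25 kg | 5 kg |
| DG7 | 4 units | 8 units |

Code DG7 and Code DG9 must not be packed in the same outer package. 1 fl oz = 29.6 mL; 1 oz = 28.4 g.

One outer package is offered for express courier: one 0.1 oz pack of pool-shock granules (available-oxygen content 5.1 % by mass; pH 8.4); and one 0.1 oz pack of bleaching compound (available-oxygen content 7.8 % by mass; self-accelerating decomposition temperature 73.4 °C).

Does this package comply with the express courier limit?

No

Available-oxygen content 5.1 % by mass meets the Code DG9 criterion (Oxidizer), so the pool-shock granules are Code DG9.
Bleaching compound: available-oxygen content 7.8 % by mass ≥ 4 % by mass → Code DG9 (Oxidizer).
Total Code DG9: (one 0.1 oz pack = 2.84 g) + (one 0.1 oz pack = 2.84 g) = 5.68 g.
5.68 g exceeds the express courier limit of 2 g for Code DG9.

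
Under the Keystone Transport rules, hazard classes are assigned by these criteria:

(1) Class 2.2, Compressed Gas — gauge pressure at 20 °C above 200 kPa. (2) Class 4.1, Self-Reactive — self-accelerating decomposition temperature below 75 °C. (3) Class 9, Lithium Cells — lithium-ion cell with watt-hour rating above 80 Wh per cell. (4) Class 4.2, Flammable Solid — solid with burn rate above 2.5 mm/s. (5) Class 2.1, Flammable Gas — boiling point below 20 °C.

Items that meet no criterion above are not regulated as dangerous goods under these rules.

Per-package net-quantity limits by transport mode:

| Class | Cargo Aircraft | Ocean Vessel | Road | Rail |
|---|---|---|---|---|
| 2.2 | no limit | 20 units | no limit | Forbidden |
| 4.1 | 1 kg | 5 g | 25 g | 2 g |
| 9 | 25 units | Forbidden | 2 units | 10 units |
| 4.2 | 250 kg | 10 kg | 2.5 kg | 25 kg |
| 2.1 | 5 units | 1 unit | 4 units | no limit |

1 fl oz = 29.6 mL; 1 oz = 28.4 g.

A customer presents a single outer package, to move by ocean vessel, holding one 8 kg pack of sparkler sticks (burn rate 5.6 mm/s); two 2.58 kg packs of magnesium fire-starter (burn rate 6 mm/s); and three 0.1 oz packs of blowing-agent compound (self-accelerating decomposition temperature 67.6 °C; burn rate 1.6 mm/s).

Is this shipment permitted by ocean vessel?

Sparkler sticks: burn rate 5.6 mm/s > 2.5 mm/s → Class 4.2 (Flammable Solid).
With burn rate 6 mm/s (> 2.5 mm/s), the magnesium fire-starter falls in Class 4.2.
Self-accelerating decomposition temperature 67.6 °C meets the Class 4.1 criterion (Self-Reactive), so the blowing-agent compound is Class 4.1.
Class 4.2 net quantity: 8 kg + (two 2.58 kg packs = 5.16 kg) = 13.16 kg.
13.16 kg exceeds the ocean vessel limit of 10 kg for Class 4.2.
Class 4.1 quantity: three 0.1 oz packs = 8.52 g.
8.52 g > 5 g (ocean vessel limit, Class 4.1) — over the limit.

No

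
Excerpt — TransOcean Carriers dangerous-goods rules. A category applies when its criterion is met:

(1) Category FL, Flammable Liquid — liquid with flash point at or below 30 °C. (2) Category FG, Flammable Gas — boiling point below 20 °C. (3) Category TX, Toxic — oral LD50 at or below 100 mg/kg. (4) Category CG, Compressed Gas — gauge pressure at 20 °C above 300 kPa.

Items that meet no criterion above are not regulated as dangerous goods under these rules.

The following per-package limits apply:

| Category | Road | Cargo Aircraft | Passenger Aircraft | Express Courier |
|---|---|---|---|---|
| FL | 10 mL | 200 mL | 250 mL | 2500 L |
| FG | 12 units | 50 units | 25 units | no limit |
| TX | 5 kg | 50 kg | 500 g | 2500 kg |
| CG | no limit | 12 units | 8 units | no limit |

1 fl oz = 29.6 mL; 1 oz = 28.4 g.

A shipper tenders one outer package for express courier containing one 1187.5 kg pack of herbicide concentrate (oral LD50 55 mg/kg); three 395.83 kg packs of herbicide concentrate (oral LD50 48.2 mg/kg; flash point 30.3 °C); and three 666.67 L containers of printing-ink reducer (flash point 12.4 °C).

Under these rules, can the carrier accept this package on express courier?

Herbicide concentrate: oral LD50 55 mg/kg ≤ 100 mg/kg → Category TX (Toxic).
Oral LD50 48.2 mg/kg meets the Category TX criterion (Toxic), so the herbicide concentrate is Category TX.
The printing-ink reducer has flash point 12.4 °C, which is ≤ 30 °C, so it is Category FL (Flammable Liquid).
Total Category TX: 1187.5 kg + (three 395.83 kg packs = 1187.49 kg) = 2374.99 kg.
2374.99 kg ≤ 2500 kg (express courier limit, Category TX) — within limit.
Category FL quantity: three 666.67 L containers = 2000.01 L.
That is within the Category FL express courier limit of 2500 L.
Every hazard category is within its express courier limit and no segregation rule is violated.

Yes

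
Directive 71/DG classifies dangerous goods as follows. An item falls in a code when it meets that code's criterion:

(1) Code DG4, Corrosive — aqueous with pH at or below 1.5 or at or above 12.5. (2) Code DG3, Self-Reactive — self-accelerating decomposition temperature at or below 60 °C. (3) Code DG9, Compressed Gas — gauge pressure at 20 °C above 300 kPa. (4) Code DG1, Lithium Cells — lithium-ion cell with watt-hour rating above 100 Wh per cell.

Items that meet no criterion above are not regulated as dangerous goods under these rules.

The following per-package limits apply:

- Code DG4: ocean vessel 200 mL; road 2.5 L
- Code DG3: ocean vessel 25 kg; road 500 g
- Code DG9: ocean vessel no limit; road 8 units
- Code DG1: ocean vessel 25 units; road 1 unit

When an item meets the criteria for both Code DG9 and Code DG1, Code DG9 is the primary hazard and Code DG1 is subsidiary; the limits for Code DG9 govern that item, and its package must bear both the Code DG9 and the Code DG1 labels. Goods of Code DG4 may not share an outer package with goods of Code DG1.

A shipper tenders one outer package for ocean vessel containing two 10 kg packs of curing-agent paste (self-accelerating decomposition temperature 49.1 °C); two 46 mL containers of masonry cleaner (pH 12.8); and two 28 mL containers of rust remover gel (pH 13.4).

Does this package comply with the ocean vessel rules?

Yes

Curing-agent paste: self-accelerating decomposition temperature 49.1 °C ≤ 60 °C → Code DG3 (Self-Reactive).
pH 12.8 meets the Code DG4 criterion (Corrosive), so the masonry cleaner is Code DG4.
Rust remover gel: pH 13.4 ≥ 12.5 → Code DG4 (Corrosive).
Code DG4 net quantity: (two 46 mL containers = 92 mL) + (two 28 mL containers = 56 mL) = 148 mL.
148 mL ≤ 200 mL (ocean vessel limit, Code DG4) — within limit.
Code DG3 quantity: two 10 kg packs = 20 kg.
20 kg is within the ocean vessel limit of 25 kg for Code DG3.
The segregation rule (Code DG4 with Code DG1) does not apply to Code DG4 with Code DG3.
Every hazard code is within its ocean vessel limit and no segregation rule is violated.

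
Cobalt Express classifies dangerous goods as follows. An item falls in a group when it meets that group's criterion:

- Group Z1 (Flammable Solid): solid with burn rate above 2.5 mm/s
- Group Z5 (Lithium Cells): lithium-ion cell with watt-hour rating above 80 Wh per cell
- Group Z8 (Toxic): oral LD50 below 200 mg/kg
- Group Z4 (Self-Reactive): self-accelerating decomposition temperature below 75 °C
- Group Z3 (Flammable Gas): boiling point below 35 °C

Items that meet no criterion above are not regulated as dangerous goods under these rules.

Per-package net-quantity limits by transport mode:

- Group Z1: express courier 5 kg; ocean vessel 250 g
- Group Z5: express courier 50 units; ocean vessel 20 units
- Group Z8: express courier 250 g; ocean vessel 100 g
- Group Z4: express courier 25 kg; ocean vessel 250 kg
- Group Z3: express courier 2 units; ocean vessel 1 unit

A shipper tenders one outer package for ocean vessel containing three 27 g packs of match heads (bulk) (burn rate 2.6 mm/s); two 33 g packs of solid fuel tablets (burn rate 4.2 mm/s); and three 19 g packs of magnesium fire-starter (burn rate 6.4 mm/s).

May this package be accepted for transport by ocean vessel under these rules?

Match heads (bulk): burn rate 2.6 mm/s > 2.5 mm/s → Group Z1 (Flammable Solid).
Burn rate 4.2 mm/s meets the Group Z1 criterion (Flammable Solid), so the solid fuel tablets are Group Z1.
With burn rate 6.4 mm/s (> 2.5 mm/s), the magnesium fire-starter falls in Group Z1.
Group Z1 net quantity: (three 27 g packs = 81 g) + (two 33 g packs = 66 g) + (three 19 g packs = 57 g) = 204 g.
204 g is within the ocean vessel limit of 250 g for Group Z1.

Yes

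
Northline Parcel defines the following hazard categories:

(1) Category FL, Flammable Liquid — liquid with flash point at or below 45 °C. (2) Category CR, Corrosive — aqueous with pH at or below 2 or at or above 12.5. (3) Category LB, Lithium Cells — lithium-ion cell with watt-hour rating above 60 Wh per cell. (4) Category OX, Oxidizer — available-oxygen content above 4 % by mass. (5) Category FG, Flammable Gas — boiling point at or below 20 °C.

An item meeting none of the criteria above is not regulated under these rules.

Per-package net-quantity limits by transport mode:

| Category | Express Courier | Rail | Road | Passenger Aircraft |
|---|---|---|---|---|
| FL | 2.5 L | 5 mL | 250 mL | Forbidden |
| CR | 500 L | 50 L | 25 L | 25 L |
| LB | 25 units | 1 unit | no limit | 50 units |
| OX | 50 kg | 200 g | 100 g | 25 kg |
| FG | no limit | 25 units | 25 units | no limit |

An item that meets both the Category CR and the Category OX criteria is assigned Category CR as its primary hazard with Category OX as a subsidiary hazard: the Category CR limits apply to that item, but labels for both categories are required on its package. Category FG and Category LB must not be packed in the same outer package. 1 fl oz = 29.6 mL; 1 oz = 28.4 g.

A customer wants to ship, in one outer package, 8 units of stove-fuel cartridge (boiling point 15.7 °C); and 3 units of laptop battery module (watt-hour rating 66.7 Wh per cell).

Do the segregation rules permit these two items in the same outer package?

No

With boiling point 15.7 °C (≤ 20 °C), the stove-fuel cartridge falls in Category FG.
With watt-hour rating 66.7 Wh per cell (> 60 Wh per cell), the laptop battery module falls in Category LB.
Category FG and Category LB may not share an outer package.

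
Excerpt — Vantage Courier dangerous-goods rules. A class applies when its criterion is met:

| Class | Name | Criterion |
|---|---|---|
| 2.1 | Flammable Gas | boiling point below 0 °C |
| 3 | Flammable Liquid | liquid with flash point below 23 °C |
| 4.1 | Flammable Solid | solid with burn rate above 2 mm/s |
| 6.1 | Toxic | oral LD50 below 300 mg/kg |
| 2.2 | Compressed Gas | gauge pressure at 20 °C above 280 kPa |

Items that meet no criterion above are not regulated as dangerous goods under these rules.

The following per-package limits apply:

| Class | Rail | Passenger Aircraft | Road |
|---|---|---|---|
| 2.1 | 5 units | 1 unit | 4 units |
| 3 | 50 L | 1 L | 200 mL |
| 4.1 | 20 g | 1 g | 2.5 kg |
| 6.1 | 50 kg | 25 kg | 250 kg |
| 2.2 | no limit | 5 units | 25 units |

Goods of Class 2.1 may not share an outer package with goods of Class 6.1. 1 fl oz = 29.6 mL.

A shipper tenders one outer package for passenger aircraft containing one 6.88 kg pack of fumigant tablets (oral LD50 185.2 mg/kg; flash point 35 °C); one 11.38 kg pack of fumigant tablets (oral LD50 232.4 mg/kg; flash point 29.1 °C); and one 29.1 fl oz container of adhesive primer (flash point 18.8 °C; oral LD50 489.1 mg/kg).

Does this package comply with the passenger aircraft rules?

Yes

Oral LD50 185.2 mg/kg meets the Class 6.1 criterion (Toxic), so the fumigant tablets are Class 6.1.
With oral LD50 232.4 mg/kg (< 300 mg/kg), the fumigant tablets fall in Class 6.1.
With flash point 18.8 °C (< 23 °C), the adhesive primer falls in Class 3.
Class 3 quantity: one 29.1 fl oz container = 861.36 mL.
861.36 mL ≤ 1 L (passenger aircraft limit, Class 3) — within limit.
Total Class 6.1: 6.88 kg + 11.38 kg = 18.26 kg.
That is within the Class 6.1 passenger aircraft limit of 25 kg.
The segregation rule (Class 2.1 with Class 6.1) does not apply to Class 3 with Class 6.1.
Every hazard class is within its passenger aircraft limit and no segregation rule is violated.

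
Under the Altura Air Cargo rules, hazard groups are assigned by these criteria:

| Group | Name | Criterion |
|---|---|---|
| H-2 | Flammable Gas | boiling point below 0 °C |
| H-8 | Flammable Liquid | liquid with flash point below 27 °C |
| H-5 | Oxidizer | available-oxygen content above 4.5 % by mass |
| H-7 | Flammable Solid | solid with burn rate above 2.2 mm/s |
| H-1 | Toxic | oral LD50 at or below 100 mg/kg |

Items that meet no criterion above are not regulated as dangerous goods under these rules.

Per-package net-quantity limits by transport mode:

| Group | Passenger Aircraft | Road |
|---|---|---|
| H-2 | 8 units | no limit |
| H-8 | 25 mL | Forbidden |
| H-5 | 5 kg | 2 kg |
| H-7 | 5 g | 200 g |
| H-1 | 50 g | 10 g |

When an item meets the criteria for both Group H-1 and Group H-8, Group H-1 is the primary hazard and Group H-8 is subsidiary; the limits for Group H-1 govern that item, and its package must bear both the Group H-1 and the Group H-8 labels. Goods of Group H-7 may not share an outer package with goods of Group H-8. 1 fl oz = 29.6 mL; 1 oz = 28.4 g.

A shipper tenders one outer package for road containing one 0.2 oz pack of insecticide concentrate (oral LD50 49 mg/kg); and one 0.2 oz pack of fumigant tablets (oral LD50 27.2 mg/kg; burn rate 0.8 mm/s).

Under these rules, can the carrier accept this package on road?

No

With oral LD50 49 mg/kg (≤ 100 mg/kg), the insecticide concentrate falls in Group H-1.
Fumigant tablets: oral LD50 27.2 mg/kg ≤ 100 mg/kg → Group H-1 (Toxic).
Group H-1 net quantity: (one 0.2 oz pack = 5.68 g) + (one 0.2 oz pack = 5.68 g) = 11.36 g.
11.36 g > 10 g (road limit, Group H-1) — over the limit.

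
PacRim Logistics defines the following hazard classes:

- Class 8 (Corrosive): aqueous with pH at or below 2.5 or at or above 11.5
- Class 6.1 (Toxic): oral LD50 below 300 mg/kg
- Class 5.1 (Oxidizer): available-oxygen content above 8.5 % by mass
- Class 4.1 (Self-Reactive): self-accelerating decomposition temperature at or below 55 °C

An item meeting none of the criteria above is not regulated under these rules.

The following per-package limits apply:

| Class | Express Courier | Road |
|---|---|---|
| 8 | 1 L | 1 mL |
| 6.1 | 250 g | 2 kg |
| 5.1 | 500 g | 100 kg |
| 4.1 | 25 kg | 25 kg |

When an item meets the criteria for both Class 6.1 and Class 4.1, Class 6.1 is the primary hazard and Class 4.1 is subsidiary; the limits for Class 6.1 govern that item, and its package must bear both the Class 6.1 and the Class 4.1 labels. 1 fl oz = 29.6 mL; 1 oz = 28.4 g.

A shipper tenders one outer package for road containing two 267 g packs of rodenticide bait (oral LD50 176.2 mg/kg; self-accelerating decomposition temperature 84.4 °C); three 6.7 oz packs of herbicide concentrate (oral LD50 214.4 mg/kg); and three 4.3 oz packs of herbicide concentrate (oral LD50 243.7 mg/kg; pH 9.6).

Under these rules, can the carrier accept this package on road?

Yes

With oral LD50 176.2 mg/kg (< 300 mg/kg), the rodenticide bait falls in Class 6.1.
Herbicide concentrate: oral LD50 214.4 mg/kg < 300 mg/kg → Class 6.1 (Toxic).
With oral LD50 243.7 mg/kg (< 300 mg/kg), the herbicide concentrate falls in Class 6.1.
Class 6.1 net quantity: (two 267 g packs = 534 g) + (three 6.7 oz packs = 570.84 g) + (three 4.3 oz packs = 366.36 g) = 1471.2 g.
That is within the Class 6.1 road limit of 2 kg.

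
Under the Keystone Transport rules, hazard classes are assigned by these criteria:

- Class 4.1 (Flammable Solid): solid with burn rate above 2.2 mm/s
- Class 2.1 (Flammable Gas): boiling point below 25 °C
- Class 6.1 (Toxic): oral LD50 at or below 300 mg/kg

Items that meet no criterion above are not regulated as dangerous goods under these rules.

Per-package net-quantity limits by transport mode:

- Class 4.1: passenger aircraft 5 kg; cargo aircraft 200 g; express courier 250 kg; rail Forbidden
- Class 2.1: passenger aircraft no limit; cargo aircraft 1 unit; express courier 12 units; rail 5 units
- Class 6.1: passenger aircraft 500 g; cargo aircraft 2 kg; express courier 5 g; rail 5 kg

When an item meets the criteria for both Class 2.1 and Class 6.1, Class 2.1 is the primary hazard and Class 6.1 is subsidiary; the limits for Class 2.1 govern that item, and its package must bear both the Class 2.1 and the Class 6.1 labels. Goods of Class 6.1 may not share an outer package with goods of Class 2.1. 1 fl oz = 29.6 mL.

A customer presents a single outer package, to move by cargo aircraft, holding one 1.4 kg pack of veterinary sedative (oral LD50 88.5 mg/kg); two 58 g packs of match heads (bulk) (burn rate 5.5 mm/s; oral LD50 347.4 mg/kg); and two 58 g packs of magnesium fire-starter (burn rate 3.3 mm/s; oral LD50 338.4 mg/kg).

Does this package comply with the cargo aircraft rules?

With oral LD50 88.5 mg/kg (≤ 300 mg/kg), the veterinary sedative falls in Class 6.1.
Match heads (bulk): burn rate 5.5 mm/s > 2.2 mm/s → Class 4.1 (Flammable Solid).
The magnesium fire-starter has burn rate 3.3 mm/s, which is > 2.2 mm/s, so it is Class 4.1 (Flammable Solid).
Total Class 4.1: (two 58 g packs = 116 g) + (two 58 g packs = 116 g) = 232 g.
That exceeds the Class 4.1 cargo aircraft limit of 200 g.
Class 6.1 quantity: 1.4 kg.
1.4 kg is within the cargo aircraft limit of 2 kg for Class 6.1.
The segregation rule (Class 6.1 with Class 2.1) does not apply to Class 4.1 with Class 6.1.

No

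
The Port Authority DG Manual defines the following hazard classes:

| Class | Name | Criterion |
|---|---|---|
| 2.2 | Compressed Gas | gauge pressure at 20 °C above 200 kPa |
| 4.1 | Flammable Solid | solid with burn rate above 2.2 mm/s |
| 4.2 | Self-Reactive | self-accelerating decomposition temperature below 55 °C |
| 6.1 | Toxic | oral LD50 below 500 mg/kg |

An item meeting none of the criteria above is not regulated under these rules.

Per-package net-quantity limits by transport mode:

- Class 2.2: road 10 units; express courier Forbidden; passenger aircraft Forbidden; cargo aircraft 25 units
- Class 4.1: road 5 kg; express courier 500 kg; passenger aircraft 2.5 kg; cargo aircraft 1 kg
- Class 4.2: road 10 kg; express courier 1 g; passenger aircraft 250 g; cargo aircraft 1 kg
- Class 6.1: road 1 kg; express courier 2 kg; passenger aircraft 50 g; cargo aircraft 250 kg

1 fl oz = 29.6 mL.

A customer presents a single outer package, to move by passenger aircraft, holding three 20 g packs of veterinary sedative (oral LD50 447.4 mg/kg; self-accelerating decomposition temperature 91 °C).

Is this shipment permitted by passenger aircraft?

No

The veterinary sedative has oral LD50 447.4 mg/kg, which is < 500 mg/kg, so it is Class 6.1 (Toxic).
Class 6.1 quantity: three 20 g packs = 60 g.
60 g > 50 g (passenger aircraft limit, Class 6.1) — over the limit.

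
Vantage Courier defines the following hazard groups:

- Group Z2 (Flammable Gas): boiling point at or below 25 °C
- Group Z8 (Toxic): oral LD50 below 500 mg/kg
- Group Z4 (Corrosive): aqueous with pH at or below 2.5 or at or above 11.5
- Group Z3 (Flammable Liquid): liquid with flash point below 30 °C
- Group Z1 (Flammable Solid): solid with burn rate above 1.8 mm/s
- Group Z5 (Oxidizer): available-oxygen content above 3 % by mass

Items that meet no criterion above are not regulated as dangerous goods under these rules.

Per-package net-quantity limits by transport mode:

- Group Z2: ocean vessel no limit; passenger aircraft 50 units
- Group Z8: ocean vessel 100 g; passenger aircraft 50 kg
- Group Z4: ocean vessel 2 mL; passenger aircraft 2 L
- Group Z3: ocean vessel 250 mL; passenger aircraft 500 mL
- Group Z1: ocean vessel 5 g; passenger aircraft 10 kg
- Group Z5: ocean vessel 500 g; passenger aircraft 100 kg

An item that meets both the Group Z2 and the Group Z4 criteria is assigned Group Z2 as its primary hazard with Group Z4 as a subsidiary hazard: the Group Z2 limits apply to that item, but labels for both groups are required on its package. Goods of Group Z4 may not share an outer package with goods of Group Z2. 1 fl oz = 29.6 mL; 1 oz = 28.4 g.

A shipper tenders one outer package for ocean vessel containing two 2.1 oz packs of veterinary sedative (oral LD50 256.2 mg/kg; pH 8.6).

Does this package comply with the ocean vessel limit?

Veterinary sedative: oral LD50 256.2 mg/kg < 500 mg/kg → Group Z8 (Toxic).
Group Z8 quantity: two 2.1 oz packs = 119.28 g.
That exceeds the Group Z8 ocean vessel limit of 100 g.

No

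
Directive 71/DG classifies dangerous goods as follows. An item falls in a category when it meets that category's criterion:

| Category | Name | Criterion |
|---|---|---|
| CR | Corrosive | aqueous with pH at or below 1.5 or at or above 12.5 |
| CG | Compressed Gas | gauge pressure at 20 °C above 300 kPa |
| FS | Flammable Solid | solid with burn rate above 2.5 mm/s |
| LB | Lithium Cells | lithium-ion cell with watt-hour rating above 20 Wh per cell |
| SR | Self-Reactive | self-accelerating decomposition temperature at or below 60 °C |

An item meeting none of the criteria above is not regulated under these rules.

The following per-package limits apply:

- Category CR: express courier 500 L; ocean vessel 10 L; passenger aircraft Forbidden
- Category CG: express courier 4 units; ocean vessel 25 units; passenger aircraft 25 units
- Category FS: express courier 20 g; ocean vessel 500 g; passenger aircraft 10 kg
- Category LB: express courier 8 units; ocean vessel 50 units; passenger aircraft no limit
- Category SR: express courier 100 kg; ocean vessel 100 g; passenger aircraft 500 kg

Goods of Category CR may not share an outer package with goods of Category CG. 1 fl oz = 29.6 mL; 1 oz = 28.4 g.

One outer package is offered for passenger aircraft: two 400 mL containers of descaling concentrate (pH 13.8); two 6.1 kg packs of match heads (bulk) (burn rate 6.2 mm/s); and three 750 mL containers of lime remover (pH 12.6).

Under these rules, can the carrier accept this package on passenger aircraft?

No

pH 13.8 meets the Category CR criterion (Corrosive), so the descaling concentrate is Category CR.
Burn rate 6.2 mm/s meets the Category FS criterion (Flammable Solid), so the match heads (bulk) are Category FS.
With pH 12.6 (≥ 12.5), the lime remover falls in Category CR.
Category CR net quantity: (two 400 mL containers = 800 mL) + (three 750 mL containers = 2.25 L) = 3.05 L.
By passenger aircraft, Category CR is Forbidden regardless of quantity.
Category FS quantity: two 6.1 kg packs = 12.2 kg.
12.2 kg exceeds the passenger aircraft limit of 10 kg for Category FS.
The segregation rule (Category CR with Category CG) does not apply to Category CR with Category FS.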